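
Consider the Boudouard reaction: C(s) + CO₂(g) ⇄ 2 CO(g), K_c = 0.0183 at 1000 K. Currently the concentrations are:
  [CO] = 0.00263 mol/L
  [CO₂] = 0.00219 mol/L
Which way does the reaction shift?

to the right

(C is a pure solid — omitted from Q_c.)
Q_c = [CO]² / [CO₂] = (0.00263)² / (0.00219) = 0.00316
Q_c = 0.00316 < K_c = 0.0183, so the forward reaction proceeds.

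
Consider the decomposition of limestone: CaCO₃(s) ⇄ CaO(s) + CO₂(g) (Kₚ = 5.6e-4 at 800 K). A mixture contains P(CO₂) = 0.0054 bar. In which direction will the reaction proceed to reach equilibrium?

to the left

(CaCO₃, CaO are pure solids — omitted from Qₚ.)
Qₚ = P(CO₂) = 0.0054
Qₚ = 0.0054 > Kₚ = 5.6e-4, so the reverse reaction proceeds.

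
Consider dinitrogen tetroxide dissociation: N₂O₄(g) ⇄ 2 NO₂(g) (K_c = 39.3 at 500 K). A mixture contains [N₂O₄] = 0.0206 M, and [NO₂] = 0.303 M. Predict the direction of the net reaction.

Q_c = [NO₂]² / [N₂O₄] = (0.303)² / (0.0206) = 4.46
Q_c = 4.46 < K_c = 39.3, so the forward reaction proceeds.

forward (toward products)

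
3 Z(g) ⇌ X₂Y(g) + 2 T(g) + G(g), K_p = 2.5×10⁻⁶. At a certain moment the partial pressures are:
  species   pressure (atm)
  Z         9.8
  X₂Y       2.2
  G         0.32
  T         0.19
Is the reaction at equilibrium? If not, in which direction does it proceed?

Q_p = P(X₂Y)·P(T)²·P(G) / P(Z)³ = (2.2)·(0.19)²·(0.32) / (9.8)³ = 2.7×10⁻⁵
Q_p = 2.7×10⁻⁵ > K_p = 2.5×10⁻⁶, so the reverse reaction proceeds.

toward reactants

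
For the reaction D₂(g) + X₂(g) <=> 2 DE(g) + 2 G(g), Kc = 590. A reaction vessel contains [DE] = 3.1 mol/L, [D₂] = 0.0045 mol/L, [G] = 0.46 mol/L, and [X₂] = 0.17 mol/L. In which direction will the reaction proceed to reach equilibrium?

Qc = [DE]²·[G]² / ([D₂]·[X₂]) = (3.1)²·(0.46)² / ((0.0045)·(0.17)) = 2700
Qc = 2700 > Kc = 590, so the reverse reaction proceeds.

reverse (toward reactants)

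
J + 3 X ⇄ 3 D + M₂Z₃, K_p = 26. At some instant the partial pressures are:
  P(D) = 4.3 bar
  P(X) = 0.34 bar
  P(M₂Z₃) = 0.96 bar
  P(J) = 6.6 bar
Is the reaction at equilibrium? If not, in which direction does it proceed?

Q_p = P(D)³·P(M₂Z₃) / (P(J)·P(X)³) = (4.3)³·(0.96) / ((6.6)·(0.34)³) = 290
Q_p = 290 > K_p = 26, so the reverse reaction proceeds.

to the left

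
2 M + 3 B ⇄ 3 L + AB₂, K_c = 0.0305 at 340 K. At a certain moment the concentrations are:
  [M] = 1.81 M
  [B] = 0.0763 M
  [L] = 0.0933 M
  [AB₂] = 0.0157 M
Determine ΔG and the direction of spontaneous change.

Q_c = [L]³·[AB₂] / ([M]²·[B]³) = (0.0933)³·(0.0157) / ((1.81)²·(0.0763)³) = 0.00876
ΔG = RT ln(Q_c/K_c) = (8.314 J mol⁻¹ K⁻¹)(340 K) × ln(0.00876/0.0305)
   = (2.827 kJ/mol)(-1.248) = -3.53 kJ/mol
ΔG < 0, so the forward reaction is spontaneous (proceeds forward).

ΔG = -3.53 kJ/mol; the forward reaction is spontaneous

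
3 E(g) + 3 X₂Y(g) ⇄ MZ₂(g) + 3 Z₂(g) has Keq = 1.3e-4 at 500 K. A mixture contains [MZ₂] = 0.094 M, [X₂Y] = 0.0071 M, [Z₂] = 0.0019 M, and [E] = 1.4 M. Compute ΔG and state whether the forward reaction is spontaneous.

ΔG = 6.73 kJ/mol; the forward reaction is non-spontaneous

Q = [MZ₂]·[Z₂]³ / ([E]³·[X₂Y]³) = (0.094)·(0.0019)³ / ((1.4)³·(0.0071)³) = 6.56e-4
ΔG = RT ln(Q/Keq) = (8.314 J mol⁻¹ K⁻¹)(500 K) × ln(6.56e-4/1.3e-4)
   = (4.157 kJ/mol)(1.619) = 6.73 kJ/mol
ΔG > 0, so the forward reaction is non-spontaneous (proceeds in reverse).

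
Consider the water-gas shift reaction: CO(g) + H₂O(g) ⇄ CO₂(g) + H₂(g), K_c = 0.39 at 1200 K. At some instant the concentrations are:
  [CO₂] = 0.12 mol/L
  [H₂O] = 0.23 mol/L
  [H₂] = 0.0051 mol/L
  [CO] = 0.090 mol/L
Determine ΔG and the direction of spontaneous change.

ΔG = -25.7 kJ/mol; the forward reaction is spontaneous

Q_c = [CO₂]·[H₂] / ([CO]·[H₂O]) = (0.12)·(0.0051) / ((0.090)·(0.23)) = 0.0296
ΔG = RT ln(Q_c/K_c) = (8.314 J mol⁻¹ K⁻¹)(1200 K) × ln(0.0296/0.39)
   = (9.977 kJ/mol)(-2.578) = -25.7 kJ/mol
ΔG < 0, so the forward reaction is spontaneous (proceeds forward).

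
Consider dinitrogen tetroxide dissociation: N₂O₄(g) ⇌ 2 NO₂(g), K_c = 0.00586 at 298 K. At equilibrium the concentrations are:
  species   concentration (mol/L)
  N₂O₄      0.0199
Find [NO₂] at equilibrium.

At equilibrium, K_c = [NO₂]² / [N₂O₄] = 0.00586.
([NO₂])² / (0.0199) = 0.00586
[NO₂]² = 1.17e-4 ⇒ [NO₂] = 0.0108 mol/L

[NO₂] = 0.0108 mol/L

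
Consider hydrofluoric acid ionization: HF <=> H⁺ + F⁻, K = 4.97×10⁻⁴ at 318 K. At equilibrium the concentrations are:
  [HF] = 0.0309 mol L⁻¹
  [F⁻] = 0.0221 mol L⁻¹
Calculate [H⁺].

At equilibrium, K = [H⁺]·[F⁻] / [HF] = 4.97×10⁻⁴.
([H⁺])·(0.0221) / (0.0309) = 4.97×10⁻⁴
[H⁺] = 6.95×10⁻⁴ mol L⁻¹

[H⁺] = 6.95×10⁻⁴ mol L⁻¹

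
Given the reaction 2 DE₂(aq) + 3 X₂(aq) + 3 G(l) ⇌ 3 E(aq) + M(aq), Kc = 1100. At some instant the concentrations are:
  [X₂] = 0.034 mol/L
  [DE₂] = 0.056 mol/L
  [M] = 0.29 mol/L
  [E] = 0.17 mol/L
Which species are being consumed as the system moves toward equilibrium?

(G is a pure liquid — omitted from Qc.)
Qc = [E]³·[M] / ([DE₂]²·[X₂]³) = (0.17)³·(0.29) / ((0.056)²·(0.034)³) = 12000
Qc = 12000 > Kc = 1100: net reverse reaction.

E, M (products)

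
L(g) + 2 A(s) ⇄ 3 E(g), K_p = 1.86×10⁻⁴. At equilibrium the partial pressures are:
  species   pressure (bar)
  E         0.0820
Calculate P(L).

P(L) = 2.96 bar

(A is a pure solid — omitted from K_p.)
At equilibrium, K_p = P(E)³ / P(L) = 1.86×10⁻⁴.
(0.0820)³ / (P(L)) = 1.86×10⁻⁴
P(L) = 2.96 bar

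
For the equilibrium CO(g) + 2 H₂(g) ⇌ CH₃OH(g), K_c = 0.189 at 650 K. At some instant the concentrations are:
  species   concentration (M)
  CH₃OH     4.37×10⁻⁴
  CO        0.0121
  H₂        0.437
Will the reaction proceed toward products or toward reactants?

neither direction; the system is at equilibrium

Q_c = [CH₃OH] / ([CO]·[H₂]²) = (4.37×10⁻⁴) / ((0.0121)·(0.437)²) = 0.189
Q_c = 0.189 = K_c, so the system is already at equilibrium.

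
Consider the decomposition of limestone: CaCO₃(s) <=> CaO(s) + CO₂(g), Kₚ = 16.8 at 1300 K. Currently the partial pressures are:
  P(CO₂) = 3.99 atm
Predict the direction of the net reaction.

to the right

(CaCO₃, CaO are pure solids — omitted from Qₚ.)
Qₚ = P(CO₂) = 3.99
Qₚ = 3.99 < Kₚ = 16.8, so the forward reaction proceeds.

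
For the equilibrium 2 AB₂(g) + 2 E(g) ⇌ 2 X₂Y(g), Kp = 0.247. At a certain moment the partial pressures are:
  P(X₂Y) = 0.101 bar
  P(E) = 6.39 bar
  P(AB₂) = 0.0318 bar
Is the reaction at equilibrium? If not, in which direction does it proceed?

no net change (already at equilibrium)

Qp = P(X₂Y)² / (P(AB₂)²·P(E)²) = (0.101)² / ((0.0318)²·(6.39)²) = 0.247
Qp = 0.247 = Kp, so the system is already at equilibrium.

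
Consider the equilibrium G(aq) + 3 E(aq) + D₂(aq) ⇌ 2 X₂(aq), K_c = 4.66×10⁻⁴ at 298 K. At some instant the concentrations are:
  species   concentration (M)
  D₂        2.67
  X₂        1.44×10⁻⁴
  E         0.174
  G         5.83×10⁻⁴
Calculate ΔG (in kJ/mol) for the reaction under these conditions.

ΔG = 4.19 kJ/mol

Q_c = [X₂]² / ([G]·[E]³·[D₂]) = (1.44×10⁻⁴)² / ((5.83×10⁻⁴)·(0.174)³·(2.67)) = 0.00253
ΔG = RT ln(Q_c/K_c) = (8.314 J mol⁻¹ K⁻¹)(298 K) × ln(0.00253/4.66×10⁻⁴)
   = (2.478 kJ/mol)(1.692) = 4.19 kJ/mol
ΔG > 0, so the forward reaction is non-spontaneous (proceeds in reverse).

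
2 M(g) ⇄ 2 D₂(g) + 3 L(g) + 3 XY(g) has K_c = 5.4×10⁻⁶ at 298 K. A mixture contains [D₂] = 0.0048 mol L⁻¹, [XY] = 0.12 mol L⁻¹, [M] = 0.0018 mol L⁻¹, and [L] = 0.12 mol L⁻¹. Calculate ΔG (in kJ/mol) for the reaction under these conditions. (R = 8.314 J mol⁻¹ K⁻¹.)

ΔG = 3.39 kJ/mol

Q_c = [D₂]²·[L]³·[XY]³ / [M]² = (0.0048)²·(0.12)³·(0.12)³ / (0.0018)² = 2.12×10⁻⁵
ΔG = RT ln(Q_c/K_c) = (8.314 J mol⁻¹ K⁻¹)(298 K) × ln(2.12×10⁻⁵/5.4×10⁻⁶)
   = (2.478 kJ/mol)(1.368) = 3.39 kJ/mol
ΔG > 0, so the forward reaction is non-spontaneous (proceeds in reverse).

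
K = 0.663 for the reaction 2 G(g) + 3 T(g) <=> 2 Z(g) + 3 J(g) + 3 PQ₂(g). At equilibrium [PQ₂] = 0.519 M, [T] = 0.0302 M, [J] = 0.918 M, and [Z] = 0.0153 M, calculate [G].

At equilibrium, K = [Z]²·[J]³·[PQ₂]³ / ([G]²·[T]³) = 0.663.
(0.0153)²·(0.918)³·(0.519)³ / (([G])²·(0.0302)³) = 0.663
[G]² = 1.39 ⇒ [G] = 1.18 M

[G] = 1.18 M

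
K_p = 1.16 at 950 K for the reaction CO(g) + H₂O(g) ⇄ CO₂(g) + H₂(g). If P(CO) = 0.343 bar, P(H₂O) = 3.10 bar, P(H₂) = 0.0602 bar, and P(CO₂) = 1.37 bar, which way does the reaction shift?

Q_p = P(CO₂)·P(H₂) / (P(CO)·P(H₂O)) = (1.37)·(0.0602) / ((0.343)·(3.10)) = 0.0776
Q_p = 0.0776 < K_p = 1.16, so the forward reaction proceeds.

to the right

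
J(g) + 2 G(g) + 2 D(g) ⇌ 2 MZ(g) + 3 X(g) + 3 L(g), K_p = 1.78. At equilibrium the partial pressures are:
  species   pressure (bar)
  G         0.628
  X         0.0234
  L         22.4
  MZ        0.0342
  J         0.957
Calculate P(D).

At equilibrium, K_p = P(MZ)²·P(X)³·P(L)³ / (P(J)·P(G)²·P(D)²) = 1.78.
(0.0342)²·(0.0234)³·(22.4)³ / ((0.957)·(0.628)²·(P(D))²) = 1.78
P(D)² = 2.51×10⁻⁴ ⇒ P(D) = 0.0158 bar

P(D) = 0.0158 bar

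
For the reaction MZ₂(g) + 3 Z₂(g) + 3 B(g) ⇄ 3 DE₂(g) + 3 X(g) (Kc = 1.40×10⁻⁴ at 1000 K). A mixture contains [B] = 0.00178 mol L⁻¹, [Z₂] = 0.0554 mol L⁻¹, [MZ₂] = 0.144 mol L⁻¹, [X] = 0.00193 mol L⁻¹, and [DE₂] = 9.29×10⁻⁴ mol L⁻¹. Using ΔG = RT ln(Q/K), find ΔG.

ΔG = -10.1 kJ/mol

Qc = [DE₂]³·[X]³ / ([MZ₂]·[Z₂]³·[B]³) = (9.29×10⁻⁴)³·(0.00193)³ / ((0.144)·(0.0554)³·(0.00178)³) = 4.17×10⁻⁵
ΔG = RT ln(Qc/Kc) = (8.314 J mol⁻¹ K⁻¹)(1000 K) × ln(4.17×10⁻⁵/1.40×10⁻⁴)
   = (8.314 kJ/mol)(-1.211) = -10.1 kJ/mol
ΔG < 0, so the forward reaction is spontaneous (proceeds forward).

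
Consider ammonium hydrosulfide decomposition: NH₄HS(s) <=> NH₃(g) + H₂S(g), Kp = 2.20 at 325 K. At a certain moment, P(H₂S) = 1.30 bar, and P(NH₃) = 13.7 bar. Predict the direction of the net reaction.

(NH₄HS is a pure solid — omitted from Qp.)
Qp = P(NH₃)·P(H₂S) = (13.7)·(1.30) = 17.8
Qp = 17.8 > Kp = 2.20, so the reverse reaction proceeds.

toward reactants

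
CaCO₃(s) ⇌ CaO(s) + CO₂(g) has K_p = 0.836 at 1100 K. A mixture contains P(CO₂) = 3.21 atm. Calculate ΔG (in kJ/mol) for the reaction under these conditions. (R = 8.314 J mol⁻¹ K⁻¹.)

ΔG = 12.3 kJ/mol

(CaCO₃, CaO are pure solids — omitted from Q_p.)
Q_p = P(CO₂) = 3.21
ΔG = RT ln(Q_p/K_p) = (8.314 J mol⁻¹ K⁻¹)(1100 K) × ln(3.21/0.836)
   = (9.145 kJ/mol)(1.345) = 12.3 kJ/mol
ΔG > 0, so the forward reaction is non-spontaneous (proceeds in reverse).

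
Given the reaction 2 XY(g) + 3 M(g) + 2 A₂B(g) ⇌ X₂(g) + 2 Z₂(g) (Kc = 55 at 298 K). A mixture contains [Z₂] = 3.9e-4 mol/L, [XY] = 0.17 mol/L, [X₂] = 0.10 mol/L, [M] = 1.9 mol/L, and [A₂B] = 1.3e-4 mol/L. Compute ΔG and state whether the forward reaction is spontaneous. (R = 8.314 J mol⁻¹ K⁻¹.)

Qc = [X₂]·[Z₂]² / ([XY]²·[M]³·[A₂B]²) = (0.10)·(3.9e-4)² / ((0.17)²·(1.9)³·(1.3e-4)²) = 4.54
ΔG = RT ln(Qc/Kc) = (8.314 J mol⁻¹ K⁻¹)(298 K) × ln(4.54/55)
   = (2.478 kJ/mol)(-2.494) = -6.18 kJ/mol
ΔG < 0, so the forward reaction is spontaneous (proceeds forward).

ΔG = -6.18 kJ/mol; the forward reaction is spontaneous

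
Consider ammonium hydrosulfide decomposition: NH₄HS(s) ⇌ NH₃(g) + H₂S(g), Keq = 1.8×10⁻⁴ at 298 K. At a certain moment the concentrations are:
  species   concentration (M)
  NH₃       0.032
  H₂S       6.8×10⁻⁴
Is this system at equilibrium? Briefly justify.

(NH₄HS is a pure solid — omitted from Q.)
Q = [NH₃]·[H₂S] = (0.032)·(6.8×10⁻⁴) = 2.2×10⁻⁵
Q = 2.2×10⁻⁵ < Keq = 1.8×10⁻⁴: net forward reaction.

no; Q < K, reaction proceeds forward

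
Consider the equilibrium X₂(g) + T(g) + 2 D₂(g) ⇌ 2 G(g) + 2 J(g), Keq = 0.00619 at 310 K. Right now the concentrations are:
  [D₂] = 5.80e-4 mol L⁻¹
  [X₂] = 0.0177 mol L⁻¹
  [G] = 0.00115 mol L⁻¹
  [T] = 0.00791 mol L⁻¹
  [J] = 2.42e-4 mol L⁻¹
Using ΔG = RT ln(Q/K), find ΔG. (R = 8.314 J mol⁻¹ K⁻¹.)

Q = [G]²·[J]² / ([X₂]·[T]·[D₂]²) = (0.00115)²·(2.42e-4)² / ((0.0177)·(0.00791)·(5.80e-4)²) = 0.00164
ΔG = RT ln(Q/Keq) = (8.314 J mol⁻¹ K⁻¹)(310 K) × ln(0.00164/0.00619)
   = (2.577 kJ/mol)(-1.328) = -3.42 kJ/mol
ΔG < 0, so the forward reaction is spontaneous (proceeds forward).

ΔG = -3.42 kJ/mol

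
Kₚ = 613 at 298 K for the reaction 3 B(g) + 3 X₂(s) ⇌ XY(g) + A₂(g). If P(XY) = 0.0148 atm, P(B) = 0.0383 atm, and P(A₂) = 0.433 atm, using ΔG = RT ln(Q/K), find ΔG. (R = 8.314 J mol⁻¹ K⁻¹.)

(X₂ is a pure solid — omitted from Qₚ.)
Qₚ = P(XY)·P(A₂) / P(B)³ = (0.0148)·(0.433) / (0.0383)³ = 114
ΔG = RT ln(Qₚ/Kₚ) = (8.314 J mol⁻¹ K⁻¹)(298 K) × ln(114/613)
   = (2.478 kJ/mol)(-1.682) = -4.17 kJ/mol
ΔG < 0, so the forward reaction is spontaneous (proceeds forward).

ΔG = -4.17 kJ/mol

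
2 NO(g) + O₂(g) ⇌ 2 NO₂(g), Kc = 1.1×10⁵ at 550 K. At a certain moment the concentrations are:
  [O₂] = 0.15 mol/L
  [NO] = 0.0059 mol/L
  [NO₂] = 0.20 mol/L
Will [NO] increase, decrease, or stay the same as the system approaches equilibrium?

decrease

Qc = [NO₂]² / ([NO]²·[O₂]) = (0.20)² / ((0.0059)²·(0.15)) = 7700
Qc = 7700 < Kc = 1.1×10⁵: net forward reaction.
NO is a reactant, so it decreases.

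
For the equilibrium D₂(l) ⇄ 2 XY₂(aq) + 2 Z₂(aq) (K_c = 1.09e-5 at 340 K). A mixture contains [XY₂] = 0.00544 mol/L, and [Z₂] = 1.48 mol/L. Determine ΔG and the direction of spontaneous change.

(D₂ is a pure liquid — omitted from Q_c.)
Q_c = [XY₂]²·[Z₂]² = (0.00544)²·(1.48)² = 6.48e-5
ΔG = RT ln(Q_c/K_c) = (8.314 J mol⁻¹ K⁻¹)(340 K) × ln(6.48e-5/1.09e-5)
   = (2.827 kJ/mol)(1.783) = 5.04 kJ/mol
ΔG > 0, so the forward reaction is non-spontaneous (proceeds in reverse).

ΔG = 5.04 kJ/mol; the forward reaction is non-spontaneous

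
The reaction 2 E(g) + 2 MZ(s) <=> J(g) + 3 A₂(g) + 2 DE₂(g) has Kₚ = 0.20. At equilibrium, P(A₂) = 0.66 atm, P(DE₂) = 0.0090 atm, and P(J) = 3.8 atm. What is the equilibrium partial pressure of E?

P(E) = 0.021 atm

(MZ is a pure solid — omitted from Kₚ.)
At equilibrium, Kₚ = P(J)·P(A₂)³·P(DE₂)² / P(E)² = 0.20.
(3.8)·(0.66)³·(0.0090)² / (P(E))² = 0.20
P(E)² = 4.42×10⁻⁴ ⇒ P(E) = 0.021 atm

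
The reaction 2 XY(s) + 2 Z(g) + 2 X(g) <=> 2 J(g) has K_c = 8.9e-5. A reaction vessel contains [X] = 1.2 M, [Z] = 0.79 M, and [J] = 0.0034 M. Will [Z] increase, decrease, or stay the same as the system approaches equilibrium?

(XY is a pure solid — omitted from Q_c.)
Q_c = [J]² / ([Z]²·[X]²) = (0.0034)² / ((0.79)²·(1.2)²) = 1.3e-5
Q_c = 1.3e-5 < K_c = 8.9e-5: net forward reaction.
Z is a reactant, so it decreases.

decrease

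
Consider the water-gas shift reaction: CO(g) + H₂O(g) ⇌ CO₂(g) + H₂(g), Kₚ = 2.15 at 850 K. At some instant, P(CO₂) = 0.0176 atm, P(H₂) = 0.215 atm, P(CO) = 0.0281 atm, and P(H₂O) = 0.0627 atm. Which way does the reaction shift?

neither direction; the system is at equilibrium

Qₚ = P(CO₂)·P(H₂) / (P(CO)·P(H₂O)) = (0.0176)·(0.215) / ((0.0281)·(0.0627)) = 2.15
Qₚ = 2.15 = Kₚ, so the system is already at equilibrium.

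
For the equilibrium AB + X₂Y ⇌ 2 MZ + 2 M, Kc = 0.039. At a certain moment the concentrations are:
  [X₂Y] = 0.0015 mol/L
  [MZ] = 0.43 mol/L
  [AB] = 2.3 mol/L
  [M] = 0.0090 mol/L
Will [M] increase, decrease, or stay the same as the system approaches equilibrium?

increase

Qc = [MZ]²·[M]² / ([AB]·[X₂Y]) = (0.43)²·(0.0090)² / ((2.3)·(0.0015)) = 0.0043
Qc = 0.0043 < Kc = 0.039: net forward reaction.
M is a product, so it increases.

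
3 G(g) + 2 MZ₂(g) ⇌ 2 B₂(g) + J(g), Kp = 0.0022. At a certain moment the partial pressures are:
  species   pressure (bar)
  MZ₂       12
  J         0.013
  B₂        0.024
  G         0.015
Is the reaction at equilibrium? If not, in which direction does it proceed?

Qp = P(B₂)²·P(J) / (P(G)³·P(MZ₂)²) = (0.024)²·(0.013) / ((0.015)³·(12)²) = 0.015
Qp = 0.015 > Kp = 0.0022, so the reverse reaction proceeds.

to the left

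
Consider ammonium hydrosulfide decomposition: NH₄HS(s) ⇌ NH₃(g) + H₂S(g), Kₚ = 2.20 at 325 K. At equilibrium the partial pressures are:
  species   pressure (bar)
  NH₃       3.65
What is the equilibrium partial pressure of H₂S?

(NH₄HS is a pure solid — omitted from Kₚ.)
At equilibrium, Kₚ = P(NH₃)·P(H₂S) = 2.20.
(3.65)·(P(H₂S)) = 2.20
P(H₂S) = 0.603 bar

P(H₂S) = 0.603 bar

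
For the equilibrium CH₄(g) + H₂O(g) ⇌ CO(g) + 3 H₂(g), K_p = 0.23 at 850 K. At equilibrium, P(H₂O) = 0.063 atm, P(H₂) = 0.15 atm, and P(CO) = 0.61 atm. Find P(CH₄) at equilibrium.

P(CH₄) = 0.14 atm

At equilibrium, K_p = P(CO)·P(H₂)³ / (P(CH₄)·P(H₂O)) = 0.23.
(0.61)·(0.15)³ / ((P(CH₄))·(0.063)) = 0.23
P(CH₄) = 0.142 = 0.14 atm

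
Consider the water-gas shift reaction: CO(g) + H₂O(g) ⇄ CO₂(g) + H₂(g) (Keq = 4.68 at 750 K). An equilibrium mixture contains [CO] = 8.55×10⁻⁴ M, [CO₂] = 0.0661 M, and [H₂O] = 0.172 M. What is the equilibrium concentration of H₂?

[H₂] = 0.0104 M

At equilibrium, Keq = [CO₂]·[H₂] / ([CO]·[H₂O]) = 4.68.
(0.0661)·([H₂]) / ((8.55×10⁻⁴)·(0.172)) = 4.68
[H₂] = 0.0104 M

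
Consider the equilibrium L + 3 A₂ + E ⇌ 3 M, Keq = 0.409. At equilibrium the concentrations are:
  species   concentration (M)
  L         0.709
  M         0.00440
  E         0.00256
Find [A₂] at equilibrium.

[A₂] = 0.0486 M

At equilibrium, Keq = [M]³ / ([L]·[A₂]³·[E]) = 0.409.
(0.00440)³ / ((0.709)·([A₂])³·(0.00256)) = 0.409
[A₂]³ = 1.15×10⁻⁴ ⇒ [A₂] = 0.0486 M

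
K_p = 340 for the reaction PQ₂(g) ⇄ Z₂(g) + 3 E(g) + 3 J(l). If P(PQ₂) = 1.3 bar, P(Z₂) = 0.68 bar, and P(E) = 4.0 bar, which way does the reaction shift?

(J is a pure liquid — omitted from Q_p.)
Q_p = P(Z₂)·P(E)³ / P(PQ₂) = (0.68)·(4.0)³ / (1.3) = 33
Q_p = 33 < K_p = 340, so the forward reaction proceeds.

in the forward direction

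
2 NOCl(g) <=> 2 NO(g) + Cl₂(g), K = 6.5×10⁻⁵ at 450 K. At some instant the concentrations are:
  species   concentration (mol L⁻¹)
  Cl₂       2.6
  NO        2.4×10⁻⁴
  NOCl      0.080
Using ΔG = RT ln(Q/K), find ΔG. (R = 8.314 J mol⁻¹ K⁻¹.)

Q = [NO]²·[Cl₂] / [NOCl]² = (2.4×10⁻⁴)²·(2.6) / (0.080)² = 2.34×10⁻⁵
ΔG = RT ln(Q/K) = (8.314 J mol⁻¹ K⁻¹)(450 K) × ln(2.34×10⁻⁵/6.5×10⁻⁵)
   = (3.741 kJ/mol)(-1.022) = -3.82 kJ/mol
ΔG < 0, so the forward reaction is spontaneous (proceeds forward).

ΔG = -3.82 kJ/mol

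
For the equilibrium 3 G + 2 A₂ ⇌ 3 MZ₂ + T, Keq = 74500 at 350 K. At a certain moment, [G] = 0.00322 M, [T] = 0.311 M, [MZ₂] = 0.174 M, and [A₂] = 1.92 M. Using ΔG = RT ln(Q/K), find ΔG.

Q = [MZ₂]³·[T] / ([G]³·[A₂]²) = (0.174)³·(0.311) / ((0.00322)³·(1.92)²) = 13300
ΔG = RT ln(Q/Keq) = (8.314 J mol⁻¹ K⁻¹)(350 K) × ln(13300/74500)
   = (2.910 kJ/mol)(-1.723) = -5.01 kJ/mol
ΔG < 0, so the forward reaction is spontaneous (proceeds forward).

ΔG = -5.01 kJ/mol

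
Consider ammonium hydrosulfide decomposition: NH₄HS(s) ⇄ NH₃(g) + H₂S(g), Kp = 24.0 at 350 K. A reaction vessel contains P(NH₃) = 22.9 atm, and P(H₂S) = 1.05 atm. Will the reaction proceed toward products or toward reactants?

no net change (already at equilibrium)

(NH₄HS is a pure solid — omitted from Qp.)
Qp = P(NH₃)·P(H₂S) = (22.9)·(1.05) = 24.0
Qp = 24.0 = Kp, so the system is already at equilibrium.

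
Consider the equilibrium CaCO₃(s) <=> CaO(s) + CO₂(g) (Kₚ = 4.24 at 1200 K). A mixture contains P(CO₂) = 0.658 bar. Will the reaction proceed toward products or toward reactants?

(CaCO₃, CaO are pure solids — omitted from Qₚ.)
Qₚ = P(CO₂) = 0.658
Qₚ = 0.658 < Kₚ = 4.24, so the forward reaction proceeds.

in the forward direction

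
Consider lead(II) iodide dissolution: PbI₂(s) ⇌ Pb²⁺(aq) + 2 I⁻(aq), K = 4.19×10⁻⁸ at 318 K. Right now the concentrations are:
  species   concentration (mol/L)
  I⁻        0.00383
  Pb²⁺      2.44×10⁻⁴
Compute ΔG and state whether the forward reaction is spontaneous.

(PbI₂ is a pure solid — omitted from Q.)
Q = [Pb²⁺]·[I⁻]² = (2.44×10⁻⁴)·(0.00383)² = 3.58×10⁻⁹
ΔG = RT ln(Q/K) = (8.314 J mol⁻¹ K⁻¹)(318 K) × ln(3.58×10⁻⁹/4.19×10⁻⁸)
   = (2.644 kJ/mol)(-2.460) = -6.50 kJ/mol
ΔG < 0, so the forward reaction is spontaneous (proceeds forward).

ΔG = -6.50 kJ/mol; the forward reaction is spontaneous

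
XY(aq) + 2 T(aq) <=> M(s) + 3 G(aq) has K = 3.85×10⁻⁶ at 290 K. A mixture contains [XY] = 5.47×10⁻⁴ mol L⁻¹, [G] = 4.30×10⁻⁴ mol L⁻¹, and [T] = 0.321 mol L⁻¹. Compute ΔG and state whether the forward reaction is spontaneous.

ΔG = -2.42 kJ/mol; the forward reaction is spontaneous

(M is a pure solid — omitted from Q.)
Q = [G]³ / ([XY]·[T]²) = (4.30×10⁻⁴)³ / ((5.47×10⁻⁴)·(0.321)²) = 1.41×10⁻⁶
ΔG = RT ln(Q/K) = (8.314 J mol⁻¹ K⁻¹)(290 K) × ln(1.41×10⁻⁶/3.85×10⁻⁶)
   = (2.411 kJ/mol)(-1.004) = -2.42 kJ/mol
ΔG < 0, so the forward reaction is spontaneous (proceeds forward).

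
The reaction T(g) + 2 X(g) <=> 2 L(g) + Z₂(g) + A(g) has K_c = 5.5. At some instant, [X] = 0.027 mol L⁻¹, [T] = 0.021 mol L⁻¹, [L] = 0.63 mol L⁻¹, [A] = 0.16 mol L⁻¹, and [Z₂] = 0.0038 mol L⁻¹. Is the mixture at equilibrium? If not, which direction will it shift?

Q_c = [L]²·[Z₂]·[A] / ([T]·[X]²) = (0.63)²·(0.0038)·(0.16) / ((0.021)·(0.027)²) = 16
Q_c = 16 > K_c = 5.5: net reverse reaction.

no; Q > K, reaction proceeds in reverse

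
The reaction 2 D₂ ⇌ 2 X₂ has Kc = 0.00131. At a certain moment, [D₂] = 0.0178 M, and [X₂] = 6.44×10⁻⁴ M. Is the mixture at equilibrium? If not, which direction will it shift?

Qc = [X₂]² / [D₂]² = (6.44×10⁻⁴)² / (0.0178)² = 0.00131
Qc = 0.00131 = Kc; the system is at equilibrium.

yes, at equilibrium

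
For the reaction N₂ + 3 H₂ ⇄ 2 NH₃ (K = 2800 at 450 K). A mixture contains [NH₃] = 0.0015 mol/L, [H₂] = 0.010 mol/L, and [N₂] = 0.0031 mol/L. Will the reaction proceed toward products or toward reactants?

to the right

Q = [NH₃]² / ([N₂]·[H₂]³) = (0.0015)² / ((0.0031)·(0.010)³) = 730
Q = 730 < K = 2800, so the forward reaction proceeds.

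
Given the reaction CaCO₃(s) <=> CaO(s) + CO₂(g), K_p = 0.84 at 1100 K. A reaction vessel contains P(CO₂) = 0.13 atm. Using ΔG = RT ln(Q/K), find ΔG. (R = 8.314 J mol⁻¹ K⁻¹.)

ΔG = -17.1 kJ/mol

(CaCO₃, CaO are pure solids — omitted from Q_p.)
Q_p = P(CO₂) = 0.130
ΔG = RT ln(Q_p/K_p) = (8.314 J mol⁻¹ K⁻¹)(1100 K) × ln(0.130/0.84)
   = (9.145 kJ/mol)(-1.866) = -17.1 kJ/mol
ΔG < 0, so the forward reaction is spontaneous (proceeds forward).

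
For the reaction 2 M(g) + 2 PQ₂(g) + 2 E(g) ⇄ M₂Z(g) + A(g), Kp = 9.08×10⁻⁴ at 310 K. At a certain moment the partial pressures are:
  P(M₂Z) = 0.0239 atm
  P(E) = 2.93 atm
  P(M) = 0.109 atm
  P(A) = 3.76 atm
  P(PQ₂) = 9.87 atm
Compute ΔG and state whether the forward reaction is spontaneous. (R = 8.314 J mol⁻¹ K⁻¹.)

Qp = P(M₂Z)·P(A) / (P(M)²·P(PQ₂)²·P(E)²) = (0.0239)·(3.76) / ((0.109)²·(9.87)²·(2.93)²) = 0.00904
ΔG = RT ln(Qp/Kp) = (8.314 J mol⁻¹ K⁻¹)(310 K) × ln(0.00904/9.08×10⁻⁴)
   = (2.577 kJ/mol)(2.298) = 5.92 kJ/mol
ΔG > 0, so the forward reaction is non-spontaneous (proceeds in reverse).

ΔG = 5.92 kJ/mol; the forward reaction is non-spontaneous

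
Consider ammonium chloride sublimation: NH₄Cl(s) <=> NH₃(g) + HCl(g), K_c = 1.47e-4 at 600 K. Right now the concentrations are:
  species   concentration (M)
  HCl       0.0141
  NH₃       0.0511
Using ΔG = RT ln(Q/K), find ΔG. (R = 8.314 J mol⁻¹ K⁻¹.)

ΔG = 7.93 kJ/mol

(NH₄Cl is a pure solid — omitted from Q_c.)
Q_c = [NH₃]·[HCl] = (0.0511)·(0.0141) = 7.21e-4
ΔG = RT ln(Q_c/K_c) = (8.314 J mol⁻¹ K⁻¹)(600 K) × ln(7.21e-4/1.47e-4)
   = (4.988 kJ/mol)(1.590) = 7.93 kJ/mol
ΔG > 0, so the forward reaction is non-spontaneous (proceeds in reverse).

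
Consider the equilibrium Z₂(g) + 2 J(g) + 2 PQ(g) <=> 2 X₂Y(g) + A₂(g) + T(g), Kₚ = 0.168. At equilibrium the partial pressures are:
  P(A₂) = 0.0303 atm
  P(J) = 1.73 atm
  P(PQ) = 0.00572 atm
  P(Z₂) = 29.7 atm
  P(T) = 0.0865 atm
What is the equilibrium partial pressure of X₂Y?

At equilibrium, Kₚ = P(X₂Y)²·P(A₂)·P(T) / (P(Z₂)·P(J)²·P(PQ)²) = 0.168.
(P(X₂Y))²·(0.0303)·(0.0865) / ((29.7)·(1.73)²·(0.00572)²) = 0.168
P(X₂Y)² = 0.186 ⇒ P(X₂Y) = 0.432 atm

P(X₂Y) = 0.432 atm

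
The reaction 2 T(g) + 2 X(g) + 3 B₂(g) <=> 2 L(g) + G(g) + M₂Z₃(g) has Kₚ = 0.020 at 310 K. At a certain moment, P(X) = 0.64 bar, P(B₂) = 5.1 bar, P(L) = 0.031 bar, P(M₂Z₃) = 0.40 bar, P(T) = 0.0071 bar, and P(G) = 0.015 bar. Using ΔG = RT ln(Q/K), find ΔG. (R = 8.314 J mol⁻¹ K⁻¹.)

Qₚ = P(L)²·P(G)·P(M₂Z₃) / (P(T)²·P(X)²·P(B₂)³) = (0.031)²·(0.015)·(0.40) / ((0.0071)²·(0.64)²·(5.1)³) = 0.00211
ΔG = RT ln(Qₚ/Kₚ) = (8.314 J mol⁻¹ K⁻¹)(310 K) × ln(0.00211/0.020)
   = (2.577 kJ/mol)(-2.249) = -5.80 kJ/mol
ΔG < 0, so the forward reaction is spontaneous (proceeds forward).

ΔG = -5.80 kJ/mol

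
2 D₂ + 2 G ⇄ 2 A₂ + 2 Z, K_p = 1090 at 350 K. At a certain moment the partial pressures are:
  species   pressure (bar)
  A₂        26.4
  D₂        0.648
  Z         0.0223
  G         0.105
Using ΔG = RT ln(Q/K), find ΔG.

Q_p = P(A₂)²·P(Z)² / (P(D₂)²·P(G)²) = (26.4)²·(0.0223)² / ((0.648)²·(0.105)²) = 74.9
ΔG = RT ln(Q_p/K_p) = (8.314 J mol⁻¹ K⁻¹)(350 K) × ln(74.9/1090)
   = (2.910 kJ/mol)(-2.678) = -7.79 kJ/mol
ΔG < 0, so the forward reaction is spontaneous (proceeds forward).

ΔG = -7.79 kJ/mol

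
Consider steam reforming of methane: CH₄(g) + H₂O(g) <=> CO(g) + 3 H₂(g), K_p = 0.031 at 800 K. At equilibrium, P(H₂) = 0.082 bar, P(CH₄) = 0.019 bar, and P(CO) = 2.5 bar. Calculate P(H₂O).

At equilibrium, K_p = P(CO)·P(H₂)³ / (P(CH₄)·P(H₂O)) = 0.031.
(2.5)·(0.082)³ / ((0.019)·(P(H₂O))) = 0.031
P(H₂O) = 2.34 = 2.3 bar

P(H₂O) = 2.3 bar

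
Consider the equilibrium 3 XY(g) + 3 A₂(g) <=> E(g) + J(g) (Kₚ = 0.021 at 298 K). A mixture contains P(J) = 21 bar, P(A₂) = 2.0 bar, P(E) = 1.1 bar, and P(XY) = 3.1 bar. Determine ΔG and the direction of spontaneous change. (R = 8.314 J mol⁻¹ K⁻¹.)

Qₚ = P(E)·P(J) / (P(XY)³·P(A₂)³) = (1.1)·(21) / ((3.1)³·(2.0)³) = 0.0969
ΔG = RT ln(Qₚ/Kₚ) = (8.314 J mol⁻¹ K⁻¹)(298 K) × ln(0.0969/0.021)
   = (2.478 kJ/mol)(1.529) = 3.79 kJ/mol
ΔG > 0, so the forward reaction is non-spontaneous (proceeds in reverse).

ΔG = 3.79 kJ/mol; the forward reaction is non-spontaneous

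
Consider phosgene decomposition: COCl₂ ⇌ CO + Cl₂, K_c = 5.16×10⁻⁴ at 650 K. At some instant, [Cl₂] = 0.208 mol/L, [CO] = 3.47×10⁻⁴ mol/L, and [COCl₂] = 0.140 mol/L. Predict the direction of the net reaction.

at equilibrium

Q_c = [CO]·[Cl₂] / [COCl₂] = (3.47×10⁻⁴)·(0.208) / (0.140) = 5.16×10⁻⁴
Q_c = 5.16×10⁻⁴ = K_c, so the system is already at equilibrium.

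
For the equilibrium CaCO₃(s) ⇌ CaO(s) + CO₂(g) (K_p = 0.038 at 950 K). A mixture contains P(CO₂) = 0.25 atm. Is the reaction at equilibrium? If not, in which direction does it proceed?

in the reverse direction

(CaCO₃, CaO are pure solids — omitted from Q_p.)
Q_p = P(CO₂) = 0.25
Q_p = 0.25 > K_p = 0.038, so the reverse reaction proceeds.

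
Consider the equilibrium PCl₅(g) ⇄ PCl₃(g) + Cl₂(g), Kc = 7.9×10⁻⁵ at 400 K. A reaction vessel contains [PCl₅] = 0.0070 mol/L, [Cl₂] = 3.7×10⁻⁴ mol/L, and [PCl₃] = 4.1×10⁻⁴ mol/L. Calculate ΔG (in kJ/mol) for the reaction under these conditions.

ΔG = -4.30 kJ/mol

Qc = [PCl₃]·[Cl₂] / [PCl₅] = (4.1×10⁻⁴)·(3.7×10⁻⁴) / (0.0070) = 2.17×10⁻⁵
ΔG = RT ln(Qc/Kc) = (8.314 J mol⁻¹ K⁻¹)(400 K) × ln(2.17×10⁻⁵/7.9×10⁻⁵)
   = (3.326 kJ/mol)(-1.292) = -4.30 kJ/mol
ΔG < 0, so the forward reaction is spontaneous (proceeds forward).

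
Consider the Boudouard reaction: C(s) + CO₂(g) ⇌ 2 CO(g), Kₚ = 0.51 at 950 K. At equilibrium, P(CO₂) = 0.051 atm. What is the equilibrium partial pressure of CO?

(C is a pure solid — omitted from Kₚ.)
At equilibrium, Kₚ = P(CO)² / P(CO₂) = 0.51.
(P(CO))² / (0.051) = 0.51
P(CO)² = 0.0260 ⇒ P(CO) = 0.16 atm

P(CO) = 0.16 atm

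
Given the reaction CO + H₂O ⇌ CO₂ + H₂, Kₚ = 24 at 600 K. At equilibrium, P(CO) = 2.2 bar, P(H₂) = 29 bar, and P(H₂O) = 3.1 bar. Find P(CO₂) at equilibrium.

P(CO₂) = 5.6 bar

At equilibrium, Kₚ = P(CO₂)·P(H₂) / (P(CO)·P(H₂O)) = 24.
(P(CO₂))·(29) / ((2.2)·(3.1)) = 24
P(CO₂) = 5.64 = 5.6 bar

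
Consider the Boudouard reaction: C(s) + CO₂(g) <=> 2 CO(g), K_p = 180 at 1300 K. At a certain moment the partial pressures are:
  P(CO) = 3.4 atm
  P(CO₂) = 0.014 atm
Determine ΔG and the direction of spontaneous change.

ΔG = 16.5 kJ/mol; the forward reaction is non-spontaneous

(C is a pure solid — omitted from Q_p.)
Q_p = P(CO)² / P(CO₂) = (3.4)² / (0.014) = 826
ΔG = RT ln(Q_p/K_p) = (8.314 J mol⁻¹ K⁻¹)(1300 K) × ln(826/180)
   = (10.81 kJ/mol)(1.524) = 16.5 kJ/mol
ΔG > 0, so the forward reaction is non-spontaneous (proceeds in reverse).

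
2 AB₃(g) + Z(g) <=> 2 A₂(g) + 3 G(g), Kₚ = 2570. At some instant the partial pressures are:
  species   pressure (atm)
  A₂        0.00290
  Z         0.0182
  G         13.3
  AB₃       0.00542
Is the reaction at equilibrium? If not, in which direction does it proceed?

Qₚ = P(A₂)²·P(G)³ / (P(AB₃)²·P(Z)) = (0.00290)²·(13.3)³ / ((0.00542)²·(0.0182)) = 37000
Qₚ = 37000 > Kₚ = 2570, so the reverse reaction proceeds.

toward reactants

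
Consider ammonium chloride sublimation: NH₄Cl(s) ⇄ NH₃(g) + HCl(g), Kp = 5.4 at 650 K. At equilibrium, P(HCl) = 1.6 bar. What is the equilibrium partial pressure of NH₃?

(NH₄Cl is a pure solid — omitted from Kp.)
At equilibrium, Kp = P(NH₃)·P(HCl) = 5.4.
(P(NH₃))·(1.6) = 5.4
P(NH₃) = 3.38 = 3.4 bar

P(NH₃) = 3.4 bar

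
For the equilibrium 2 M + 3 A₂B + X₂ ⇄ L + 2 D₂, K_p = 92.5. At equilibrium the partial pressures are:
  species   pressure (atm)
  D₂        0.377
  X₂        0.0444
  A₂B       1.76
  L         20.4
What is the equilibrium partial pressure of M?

P(M) = 0.360 atm

At equilibrium, K_p = P(L)·P(D₂)² / (P(M)²·P(A₂B)³·P(X₂)) = 92.5.
(20.4)·(0.377)² / ((P(M))²·(1.76)³·(0.0444)) = 92.5
P(M)² = 0.129 ⇒ P(M) = 0.360 atm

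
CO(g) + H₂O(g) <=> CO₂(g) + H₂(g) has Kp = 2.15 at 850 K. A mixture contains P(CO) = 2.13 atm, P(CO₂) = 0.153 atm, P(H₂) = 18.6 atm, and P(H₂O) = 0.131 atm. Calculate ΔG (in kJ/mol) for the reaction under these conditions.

ΔG = 11.0 kJ/mol

Qp = P(CO₂)·P(H₂) / (P(CO)·P(H₂O)) = (0.153)·(18.6) / ((2.13)·(0.131)) = 10.2
ΔG = RT ln(Qp/Kp) = (8.314 J mol⁻¹ K⁻¹)(850 K) × ln(10.2/2.15)
   = (7.067 kJ/mol)(1.557) = 11.0 kJ/mol
ΔG > 0, so the forward reaction is non-spontaneous (proceeds in reverse).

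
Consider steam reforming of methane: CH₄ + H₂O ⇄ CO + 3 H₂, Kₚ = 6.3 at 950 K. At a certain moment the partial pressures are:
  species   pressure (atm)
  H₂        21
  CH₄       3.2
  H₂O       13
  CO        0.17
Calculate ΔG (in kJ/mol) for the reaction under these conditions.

ΔG = 14.2 kJ/mol

Qₚ = P(CO)·P(H₂)³ / (P(CH₄)·P(H₂O)) = (0.17)·(21)³ / ((3.2)·(13)) = 37.8
ΔG = RT ln(Qₚ/Kₚ) = (8.314 J mol⁻¹ K⁻¹)(950 K) × ln(37.8/6.3)
   = (7.898 kJ/mol)(1.792) = 14.2 kJ/mol
ΔG > 0, so the forward reaction is non-spontaneous (proceeds in reverse).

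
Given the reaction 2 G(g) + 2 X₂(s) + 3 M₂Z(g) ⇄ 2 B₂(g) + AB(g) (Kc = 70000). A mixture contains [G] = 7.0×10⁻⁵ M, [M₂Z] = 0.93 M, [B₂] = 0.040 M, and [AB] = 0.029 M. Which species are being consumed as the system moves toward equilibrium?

(X₂ is a pure solid — omitted from Qc.)
Qc = [B₂]²·[AB] / ([G]²·[M₂Z]³) = (0.040)²·(0.029) / ((7.0×10⁻⁵)²·(0.93)³) = 12000
Qc = 12000 < Kc = 70000: net forward reaction.

G, X₂, M₂Z (reactants)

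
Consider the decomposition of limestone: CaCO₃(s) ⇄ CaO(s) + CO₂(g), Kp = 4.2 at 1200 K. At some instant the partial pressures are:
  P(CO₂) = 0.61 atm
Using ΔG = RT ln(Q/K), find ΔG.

ΔG = -19.2 kJ/mol

(CaCO₃, CaO are pure solids — omitted from Qp.)
Qp = P(CO₂) = 0.610
ΔG = RT ln(Qp/Kp) = (8.314 J mol⁻¹ K⁻¹)(1200 K) × ln(0.610/4.2)
   = (9.977 kJ/mol)(-1.929) = -19.2 kJ/mol
ΔG < 0, so the forward reaction is spontaneous (proceeds forward).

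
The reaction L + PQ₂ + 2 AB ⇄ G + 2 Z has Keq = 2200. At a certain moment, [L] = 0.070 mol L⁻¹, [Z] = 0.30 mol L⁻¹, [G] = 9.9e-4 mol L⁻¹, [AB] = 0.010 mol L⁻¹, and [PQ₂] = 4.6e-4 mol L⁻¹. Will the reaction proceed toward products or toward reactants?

in the reverse direction

Q = [G]·[Z]² / ([L]·[PQ₂]·[AB]²) = (9.9e-4)·(0.30)² / ((0.070)·(4.6e-4)·(0.010)²) = 28000
Q = 28000 > Keq = 2200, so the reverse reaction proceeds.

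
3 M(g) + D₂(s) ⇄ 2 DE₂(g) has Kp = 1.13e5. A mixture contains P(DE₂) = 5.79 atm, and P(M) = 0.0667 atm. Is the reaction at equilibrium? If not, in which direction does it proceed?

(D₂ is a pure solid — omitted from Qp.)
Qp = P(DE₂)² / P(M)³ = (5.79)² / (0.0667)³ = 1.13e5
Qp = 1.13e5 = Kp, so the system is already at equilibrium.

neither direction; the system is at equilibrium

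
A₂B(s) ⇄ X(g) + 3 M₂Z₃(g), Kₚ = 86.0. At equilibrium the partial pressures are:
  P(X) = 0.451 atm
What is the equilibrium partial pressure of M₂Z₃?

(A₂B is a pure solid — omitted from Kₚ.)
At equilibrium, Kₚ = P(X)·P(M₂Z₃)³ = 86.0.
(0.451)·(P(M₂Z₃))³ = 86.0
P(M₂Z₃)³ = 191 ⇒ P(M₂Z₃) = 5.76 atm

P(M₂Z₃) = 5.76 atm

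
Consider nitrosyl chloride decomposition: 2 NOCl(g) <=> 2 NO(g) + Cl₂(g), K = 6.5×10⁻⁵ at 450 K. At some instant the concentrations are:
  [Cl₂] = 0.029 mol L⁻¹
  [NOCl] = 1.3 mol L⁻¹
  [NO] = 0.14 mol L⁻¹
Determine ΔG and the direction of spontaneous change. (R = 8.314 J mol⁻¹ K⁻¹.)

ΔG = 6.15 kJ/mol; the forward reaction is non-spontaneous

Q = [NO]²·[Cl₂] / [NOCl]² = (0.14)²·(0.029) / (1.3)² = 3.36×10⁻⁴
ΔG = RT ln(Q/K) = (8.314 J mol⁻¹ K⁻¹)(450 K) × ln(3.36×10⁻⁴/6.5×10⁻⁵)
   = (3.741 kJ/mol)(1.643) = 6.15 kJ/mol
ΔG > 0, so the forward reaction is non-spontaneous (proceeds in reverse).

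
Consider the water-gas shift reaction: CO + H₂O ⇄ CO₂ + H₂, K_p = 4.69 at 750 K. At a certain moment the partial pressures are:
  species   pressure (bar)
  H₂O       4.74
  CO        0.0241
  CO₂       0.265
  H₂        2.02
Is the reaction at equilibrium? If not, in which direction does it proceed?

Q_p = P(CO₂)·P(H₂) / (P(CO)·P(H₂O)) = (0.265)·(2.02) / ((0.0241)·(4.74)) = 4.69
Q_p = 4.69 = K_p, so the system is already at equilibrium.

neither direction; the system is at equilibrium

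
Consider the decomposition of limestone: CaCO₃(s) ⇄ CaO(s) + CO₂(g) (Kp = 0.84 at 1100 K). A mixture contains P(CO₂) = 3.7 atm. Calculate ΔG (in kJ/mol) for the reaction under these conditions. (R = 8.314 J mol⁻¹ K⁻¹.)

ΔG = 13.6 kJ/mol

(CaCO₃, CaO are pure solids — omitted from Qp.)
Qp = P(CO₂) = 3.70
ΔG = RT ln(Qp/Kp) = (8.314 J mol⁻¹ K⁻¹)(1100 K) × ln(3.70/0.84)
   = (9.145 kJ/mol)(1.483) = 13.6 kJ/mol
ΔG > 0, so the forward reaction is non-spontaneous (proceeds in reverse).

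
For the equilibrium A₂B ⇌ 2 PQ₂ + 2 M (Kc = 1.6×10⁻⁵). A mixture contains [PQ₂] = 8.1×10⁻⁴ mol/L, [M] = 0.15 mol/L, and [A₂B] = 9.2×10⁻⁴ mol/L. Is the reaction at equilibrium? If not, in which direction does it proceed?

at equilibrium

Qc = [PQ₂]²·[M]² / [A₂B] = (8.1×10⁻⁴)²·(0.15)² / (9.2×10⁻⁴) = 1.6×10⁻⁵
Qc = 1.6×10⁻⁵ = Kc, so the system is already at equilibrium.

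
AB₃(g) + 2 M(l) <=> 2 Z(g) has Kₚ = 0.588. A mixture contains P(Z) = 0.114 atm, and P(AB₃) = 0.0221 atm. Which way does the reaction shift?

no net change (already at equilibrium)

(M is a pure liquid — omitted from Qₚ.)
Qₚ = P(Z)² / P(AB₃) = (0.114)² / (0.0221) = 0.588
Qₚ = 0.588 = Kₚ, so the system is already at equilibrium.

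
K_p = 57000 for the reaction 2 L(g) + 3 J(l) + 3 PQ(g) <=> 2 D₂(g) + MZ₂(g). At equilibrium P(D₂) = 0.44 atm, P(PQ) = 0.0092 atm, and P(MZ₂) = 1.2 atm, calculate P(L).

P(L) = 2.3 atm

(J is a pure liquid — omitted from K_p.)
At equilibrium, K_p = P(D₂)²·P(MZ₂) / (P(L)²·P(PQ)³) = 57000.
(0.44)²·(1.2) / ((P(L))²·(0.0092)³) = 57000
P(L)² = 5.23 ⇒ P(L) = 2.3 atm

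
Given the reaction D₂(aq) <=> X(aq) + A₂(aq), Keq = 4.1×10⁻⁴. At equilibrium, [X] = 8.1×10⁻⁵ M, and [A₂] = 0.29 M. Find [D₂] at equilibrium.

[D₂] = 0.057 M

At equilibrium, Keq = [X]·[A₂] / [D₂] = 4.1×10⁻⁴.
(8.1×10⁻⁵)·(0.29) / ([D₂]) = 4.1×10⁻⁴
[D₂] = 0.0573 = 0.057 M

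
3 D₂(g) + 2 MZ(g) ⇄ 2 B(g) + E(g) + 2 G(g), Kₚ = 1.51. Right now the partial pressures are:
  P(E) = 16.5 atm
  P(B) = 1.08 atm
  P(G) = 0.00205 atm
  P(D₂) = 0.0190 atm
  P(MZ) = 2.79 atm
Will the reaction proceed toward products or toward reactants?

at equilibrium

Qₚ = P(B)²·P(E)·P(G)² / (P(D₂)³·P(MZ)²) = (1.08)²·(16.5)·(0.00205)² / ((0.0190)³·(2.79)²) = 1.51
Qₚ = 1.51 = Kₚ, so the system is already at equilibrium.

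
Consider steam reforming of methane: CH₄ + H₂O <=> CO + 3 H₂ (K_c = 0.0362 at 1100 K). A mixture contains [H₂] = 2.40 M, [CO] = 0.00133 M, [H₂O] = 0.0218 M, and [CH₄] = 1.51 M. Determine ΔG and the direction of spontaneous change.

ΔG = 25.0 kJ/mol; the forward reaction is non-spontaneous

Q_c = [CO]·[H₂]³ / ([CH₄]·[H₂O]) = (0.00133)·(2.40)³ / ((1.51)·(0.0218)) = 0.559
ΔG = RT ln(Q_c/K_c) = (8.314 J mol⁻¹ K⁻¹)(1100 K) × ln(0.559/0.0362)
   = (9.145 kJ/mol)(2.737) = 25.0 kJ/mol
ΔG > 0, so the forward reaction is non-spontaneous (proceeds in reverse).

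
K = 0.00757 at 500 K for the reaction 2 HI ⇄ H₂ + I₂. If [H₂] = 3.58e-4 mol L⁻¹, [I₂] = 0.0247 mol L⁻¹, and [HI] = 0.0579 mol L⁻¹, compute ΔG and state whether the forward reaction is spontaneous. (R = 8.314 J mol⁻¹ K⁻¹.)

Q = [H₂]·[I₂] / [HI]² = (3.58e-4)·(0.0247) / (0.0579)² = 0.00264
ΔG = RT ln(Q/K) = (8.314 J mol⁻¹ K⁻¹)(500 K) × ln(0.00264/0.00757)
   = (4.157 kJ/mol)(-1.053) = -4.38 kJ/mol
ΔG < 0, so the forward reaction is spontaneous (proceeds forward).

ΔG = -4.38 kJ/mol; the forward reaction is spontaneous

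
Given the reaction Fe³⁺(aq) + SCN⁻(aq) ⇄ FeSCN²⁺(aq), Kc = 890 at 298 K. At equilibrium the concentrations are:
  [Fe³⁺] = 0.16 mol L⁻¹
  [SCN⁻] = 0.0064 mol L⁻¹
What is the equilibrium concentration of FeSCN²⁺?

[FeSCN²⁺] = 0.91 mol L⁻¹

At equilibrium, Kc = [FeSCN²⁺] / ([Fe³⁺]·[SCN⁻]) = 890.
([FeSCN²⁺]) / ((0.16)·(0.0064)) = 890
[FeSCN²⁺] = 0.911 = 0.91 mol L⁻¹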